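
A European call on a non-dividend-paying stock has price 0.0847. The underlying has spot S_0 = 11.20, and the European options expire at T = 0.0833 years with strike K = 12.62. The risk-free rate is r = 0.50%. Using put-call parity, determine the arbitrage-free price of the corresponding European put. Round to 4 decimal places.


Answer: Put price = 1.4994

Derivation:
Put-call parity: C - P = S_0 * exp(-qT) - K * exp(-rT).
S_0 * exp(-qT) = 11.2000 * 1.00000000 = 11.20000000
K * exp(-rT) = 12.6200 * 0.99958359 = 12.61474486
P = C - S*exp(-qT) + K*exp(-rT)
P = 0.0847 - 11.20000000 + 12.61474486 = 1.4994


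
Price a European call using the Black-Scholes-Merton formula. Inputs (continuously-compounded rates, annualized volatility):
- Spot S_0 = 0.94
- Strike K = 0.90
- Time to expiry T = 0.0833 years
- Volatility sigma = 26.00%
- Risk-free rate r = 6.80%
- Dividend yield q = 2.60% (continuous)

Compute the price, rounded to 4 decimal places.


Answer: Price = 0.0542

Derivation:
d1 = (ln(S/K) + (r - q + 0.5*sigma^2) * T) / (sigma * sqrt(T)) = 0.66363147
d2 = d1 - sigma * sqrt(T) = 0.58859094
exp(-rT) = 0.99435161; exp(-qT) = 0.99783654
C = S_0 * exp(-qT) * N(d1) - K * exp(-rT) * N(d2)
N(d1) = 0.74653689; N(d2) = 0.72193214
C = 0.9400 * 0.99783654 * 0.74653689 - 0.9000 * 0.99435161 * 0.72193214 = 0.0542


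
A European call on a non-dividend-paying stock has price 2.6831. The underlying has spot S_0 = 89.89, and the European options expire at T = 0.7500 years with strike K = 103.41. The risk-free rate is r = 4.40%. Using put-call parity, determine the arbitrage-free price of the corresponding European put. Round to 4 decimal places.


Answer: Put price = 12.8463

Derivation:
Put-call parity: C - P = S_0 * exp(-qT) - K * exp(-rT).
S_0 * exp(-qT) = 89.8900 * 1.00000000 = 89.89000000
K * exp(-rT) = 103.4100 * 0.96753856 = 100.05316245
P = C - S*exp(-qT) + K*exp(-rT)
P = 2.6831 - 89.89000000 + 100.05316245 = 12.8463


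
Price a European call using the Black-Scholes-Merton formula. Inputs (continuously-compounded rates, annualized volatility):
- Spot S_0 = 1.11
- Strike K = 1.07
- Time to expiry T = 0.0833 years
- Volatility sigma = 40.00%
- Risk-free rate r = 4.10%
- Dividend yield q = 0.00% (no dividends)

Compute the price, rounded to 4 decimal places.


Answer: Price = 0.0749

Derivation:
d1 = (ln(S/K) + (r - q + 0.5*sigma^2) * T) / (sigma * sqrt(T)) = 0.40521351
d2 = d1 - sigma * sqrt(T) = 0.28976655
exp(-rT) = 0.99659053; exp(-qT) = 1.00000000
C = S_0 * exp(-qT) * N(d1) - K * exp(-rT) * N(d2)
N(d1) = 0.65733971; N(d2) = 0.61400258
C = 1.1100 * 1.00000000 * 0.65733971 - 1.0700 * 0.99659053 * 0.61400258 = 0.0749


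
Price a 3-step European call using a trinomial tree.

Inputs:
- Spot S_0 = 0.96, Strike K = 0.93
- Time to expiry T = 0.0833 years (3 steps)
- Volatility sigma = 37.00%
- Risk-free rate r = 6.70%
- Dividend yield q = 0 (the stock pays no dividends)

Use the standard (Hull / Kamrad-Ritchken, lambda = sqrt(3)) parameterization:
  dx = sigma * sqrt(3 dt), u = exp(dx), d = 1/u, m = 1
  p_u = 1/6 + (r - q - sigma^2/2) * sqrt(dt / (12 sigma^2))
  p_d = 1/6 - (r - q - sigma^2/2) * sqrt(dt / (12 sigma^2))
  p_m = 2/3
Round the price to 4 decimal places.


Answer: Price = V(0,0) = 0.0606

Derivation:
dt = T/N = 0.027767; dx = sigma*sqrt(3*dt) = 0.106788
u = exp(dx) = 1.112699; d = 1/u = 0.898716
p_u = 0.166478, p_m = 0.666667, p_d = 0.166855
Discount per step: exp(-r*dt) = 0.998141
Stock lattice S(k, j) with j the centered position index:
  k=0: S(0,+0) = 0.9600
  k=1: S(1,-1) = 0.8628; S(1,+0) = 0.9600; S(1,+1) = 1.0682
  k=2: S(2,-2) = 0.7754; S(2,-1) = 0.8628; S(2,+0) = 0.9600; S(2,+1) = 1.0682; S(2,+2) = 1.1886
  k=3: S(3,-3) = 0.6968; S(3,-2) = 0.7754; S(3,-1) = 0.8628; S(3,+0) = 0.9600; S(3,+1) = 1.0682; S(3,+2) = 1.1886; S(3,+3) = 1.3225
Terminal payoffs V(N, j) = max(S_T - K, 0):
  V(3,-3) = 0.000000; V(3,-2) = 0.000000; V(3,-1) = 0.000000; V(3,+0) = 0.030000; V(3,+1) = 0.138191; V(3,+2) = 0.258575; V(3,+3) = 0.392526
Backward induction: V(k, j) = exp(-r*dt) * [p_u * V(k+1, j+1) + p_m * V(k+1, j) + p_d * V(k+1, j-1)]
  V(2,-2) = exp(-r*dt) * [p_u*0.000000 + p_m*0.000000 + p_d*0.000000] = 0.000000
  V(2,-1) = exp(-r*dt) * [p_u*0.030000 + p_m*0.000000 + p_d*0.000000] = 0.004985
  V(2,+0) = exp(-r*dt) * [p_u*0.138191 + p_m*0.030000 + p_d*0.000000] = 0.042926
  V(2,+1) = exp(-r*dt) * [p_u*0.258575 + p_m*0.138191 + p_d*0.030000] = 0.139919
  V(2,+2) = exp(-r*dt) * [p_u*0.392526 + p_m*0.258575 + p_d*0.138191] = 0.260303
  V(1,-1) = exp(-r*dt) * [p_u*0.042926 + p_m*0.004985 + p_d*0.000000] = 0.010450
  V(1,+0) = exp(-r*dt) * [p_u*0.139919 + p_m*0.042926 + p_d*0.004985] = 0.052644
  V(1,+1) = exp(-r*dt) * [p_u*0.260303 + p_m*0.139919 + p_d*0.042926] = 0.143510
  V(0,+0) = exp(-r*dt) * [p_u*0.143510 + p_m*0.052644 + p_d*0.010450] = 0.060618


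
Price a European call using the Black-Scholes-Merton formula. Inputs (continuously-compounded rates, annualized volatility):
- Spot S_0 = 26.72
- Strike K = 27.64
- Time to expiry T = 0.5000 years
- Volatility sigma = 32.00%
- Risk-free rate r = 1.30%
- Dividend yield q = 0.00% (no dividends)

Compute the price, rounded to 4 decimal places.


Answer: Price = 2.0875

Derivation:
d1 = (ln(S/K) + (r - q + 0.5*sigma^2) * T) / (sigma * sqrt(T)) = -0.00774127
d2 = d1 - sigma * sqrt(T) = -0.23401544
exp(-rT) = 0.99352108; exp(-qT) = 1.00000000
C = S_0 * exp(-qT) * N(d1) - K * exp(-rT) * N(d2)
N(d1) = 0.49691171; N(d2) = 0.40748649
C = 26.7200 * 1.00000000 * 0.49691171 - 27.6400 * 0.99352108 * 0.40748649 = 2.0875


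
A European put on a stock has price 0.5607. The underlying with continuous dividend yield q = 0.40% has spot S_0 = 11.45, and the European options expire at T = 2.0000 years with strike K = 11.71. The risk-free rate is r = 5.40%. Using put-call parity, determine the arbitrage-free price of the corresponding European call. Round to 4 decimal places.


Put-call parity: C - P = S_0 * exp(-qT) - K * exp(-rT).
S_0 * exp(-qT) = 11.4500 * 0.99203191 = 11.35876542
K * exp(-rT) = 11.7100 * 0.89762760 = 10.51121915
C = P + S*exp(-qT) - K*exp(-rT)
C = 0.5607 + 11.35876542 - 10.51121915 = 1.4082

Answer: Call price = 1.4082


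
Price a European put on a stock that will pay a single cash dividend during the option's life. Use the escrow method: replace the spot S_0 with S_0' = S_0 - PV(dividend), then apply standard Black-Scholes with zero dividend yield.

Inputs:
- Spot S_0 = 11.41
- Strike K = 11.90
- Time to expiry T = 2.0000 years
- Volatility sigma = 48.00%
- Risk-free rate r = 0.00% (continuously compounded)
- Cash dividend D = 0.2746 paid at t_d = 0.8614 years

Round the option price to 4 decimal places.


Answer: Price = 3.4566

Derivation:
PV(D) = D * exp(-r * t_d) = 0.2746 * 1.00000000 = 0.27460000
S_0' = S_0 - PV(D) = 11.4100 - 0.27460000 = 11.13540000
d1 = (ln(S_0'/K) + (r + sigma^2/2)*T) / (sigma*sqrt(T)) = 0.24158130
d2 = d1 - sigma*sqrt(T) = -0.43724121
exp(-rT) = 1.00000000
N(-d1) = 0.40455231; N(-d2) = 0.66903179
P = K * exp(-rT) * N(-d2) - S_0' * N(-d1) = 11.9000 * 1.00000000 * 0.66903179 - 11.13540000 * 0.40455231 = 3.4566


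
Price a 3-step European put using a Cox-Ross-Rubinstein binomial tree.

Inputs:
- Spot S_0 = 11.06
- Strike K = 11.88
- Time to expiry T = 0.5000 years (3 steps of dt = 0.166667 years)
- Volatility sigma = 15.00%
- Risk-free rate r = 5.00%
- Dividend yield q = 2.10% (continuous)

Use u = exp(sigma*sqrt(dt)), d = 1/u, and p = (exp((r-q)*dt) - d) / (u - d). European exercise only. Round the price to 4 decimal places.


dt = T/N = 0.166667
u = exp(sigma*sqrt(dt)) = 1.063151; d = 1/u = 0.940600
p = (exp((r-q)*dt) - d) / (u - d) = 0.524230
Discount per step: exp(-r*dt) = 0.991701
Stock lattice S(k, i) with i counting down-moves:
  k=0: S(0,0) = 11.0600
  k=1: S(1,0) = 11.7585; S(1,1) = 10.4030
  k=2: S(2,0) = 12.5010; S(2,1) = 11.0600; S(2,2) = 9.7851
  k=3: S(3,0) = 13.2905; S(3,1) = 11.7585; S(3,2) = 10.4030; S(3,3) = 9.2039
Terminal payoffs V(N, i) = max(K - S_T, 0):
  V(3,0) = 0.000000; V(3,1) = 0.121549; V(3,2) = 1.476963; V(3,3) = 2.676137
Backward induction: V(k, i) = exp(-r*dt) * [p * V(k+1, i) + (1-p) * V(k+1, i+1)].
  V(2,0) = exp(-r*dt) * [p*0.000000 + (1-p)*0.121549] = 0.057349
  V(2,1) = exp(-r*dt) * [p*0.121549 + (1-p)*1.476963] = 0.760054
  V(2,2) = exp(-r*dt) * [p*1.476963 + (1-p)*2.676137] = 2.030502
  V(1,0) = exp(-r*dt) * [p*0.057349 + (1-p)*0.760054] = 0.388424
  V(1,1) = exp(-r*dt) * [p*0.760054 + (1-p)*2.030502] = 1.353171
  V(0,0) = exp(-r*dt) * [p*0.388424 + (1-p)*1.353171] = 0.840389

Answer: Price = V(0,0) = 0.8404


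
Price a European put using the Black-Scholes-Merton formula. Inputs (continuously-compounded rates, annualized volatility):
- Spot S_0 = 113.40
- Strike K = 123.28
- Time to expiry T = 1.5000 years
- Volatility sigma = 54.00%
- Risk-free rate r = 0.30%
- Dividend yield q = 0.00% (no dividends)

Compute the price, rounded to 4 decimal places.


d1 = (ln(S/K) + (r - q + 0.5*sigma^2) * T) / (sigma * sqrt(T)) = 0.21117505
d2 = d1 - sigma * sqrt(T) = -0.45018718
exp(-rT) = 0.99551011; exp(-qT) = 1.00000000
P = K * exp(-rT) * N(-d2) - S_0 * exp(-qT) * N(-d1)
N(-d1) = 0.41637534; N(-d2) = 0.67371226
P = 123.2800 * 0.99551011 * 0.67371226 - 113.4000 * 1.00000000 * 0.41637534 = 35.4654

Answer: Price = 35.4654


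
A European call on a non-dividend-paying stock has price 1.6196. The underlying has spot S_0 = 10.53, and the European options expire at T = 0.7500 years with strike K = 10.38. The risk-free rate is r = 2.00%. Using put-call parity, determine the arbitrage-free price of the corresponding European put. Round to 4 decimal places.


Put-call parity: C - P = S_0 * exp(-qT) - K * exp(-rT).
S_0 * exp(-qT) = 10.5300 * 1.00000000 = 10.53000000
K * exp(-rT) = 10.3800 * 0.98511194 = 10.22546193
P = C - S*exp(-qT) + K*exp(-rT)
P = 1.6196 - 10.53000000 + 10.22546193 = 1.3151

Answer: Put price = 1.3151


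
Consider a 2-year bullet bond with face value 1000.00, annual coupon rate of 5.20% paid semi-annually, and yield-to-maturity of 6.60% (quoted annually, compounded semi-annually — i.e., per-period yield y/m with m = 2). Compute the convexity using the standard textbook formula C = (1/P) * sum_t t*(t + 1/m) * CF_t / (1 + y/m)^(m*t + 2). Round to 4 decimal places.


Answer: Convexity = 4.4493

Derivation:
Coupon per period c = face * coupon_rate / m = 26.000000
Periods per year m = 2; per-period yield y/m = 0.033000
Number of cashflows N = 4
Cashflows (t years, CF_t, discount factor 1/(1+y/m)^(m*t), PV):
  t = 0.5000: CF_t = 26.000000, DF = 0.968054, PV = 25.169409
  t = 1.0000: CF_t = 26.000000, DF = 0.937129, PV = 24.365353
  t = 1.5000: CF_t = 26.000000, DF = 0.907192, PV = 23.586982
  t = 2.0000: CF_t = 1026.000000, DF = 0.878211, PV = 901.044157
Price P = sum_t PV_t = 974.165902
Convexity numerator sum_t t*(t + 1/m) * CF_t / (1+y/m)^(m*t + 2):
  t = 0.5000: term = 11.793491
  t = 1.0000: term = 34.250216
  t = 1.5000: term = 66.312133
  t = 2.0000: term = 4221.972848
Convexity = (1/P) * sum = 4334.328688 / 974.165902 = 4.449272


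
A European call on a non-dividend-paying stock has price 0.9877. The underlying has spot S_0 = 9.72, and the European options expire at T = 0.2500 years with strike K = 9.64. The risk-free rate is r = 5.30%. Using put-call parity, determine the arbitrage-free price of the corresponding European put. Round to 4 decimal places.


Put-call parity: C - P = S_0 * exp(-qT) - K * exp(-rT).
S_0 * exp(-qT) = 9.7200 * 1.00000000 = 9.72000000
K * exp(-rT) = 9.6400 * 0.98683739 = 9.51311249
P = C - S*exp(-qT) + K*exp(-rT)
P = 0.9877 - 9.72000000 + 9.51311249 = 0.7808

Answer: Put price = 0.7808


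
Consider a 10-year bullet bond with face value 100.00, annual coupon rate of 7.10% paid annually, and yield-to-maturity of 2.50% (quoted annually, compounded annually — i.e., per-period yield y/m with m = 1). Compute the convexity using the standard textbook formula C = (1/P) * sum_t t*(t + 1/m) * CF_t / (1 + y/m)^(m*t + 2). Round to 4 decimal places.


Answer: Convexity = 75.8453

Derivation:
Coupon per period c = face * coupon_rate / m = 7.100000
Periods per year m = 1; per-period yield y/m = 0.025000
Number of cashflows N = 10
Cashflows (t years, CF_t, discount factor 1/(1+y/m)^(m*t), PV):
  t = 1.0000: CF_t = 7.100000, DF = 0.975610, PV = 6.926829
  t = 2.0000: CF_t = 7.100000, DF = 0.951814, PV = 6.757882
  t = 3.0000: CF_t = 7.100000, DF = 0.928599, PV = 6.593056
  t = 4.0000: CF_t = 7.100000, DF = 0.905951, PV = 6.432250
  t = 5.0000: CF_t = 7.100000, DF = 0.883854, PV = 6.275365
  t = 6.0000: CF_t = 7.100000, DF = 0.862297, PV = 6.122308
  t = 7.0000: CF_t = 7.100000, DF = 0.841265, PV = 5.972983
  t = 8.0000: CF_t = 7.100000, DF = 0.820747, PV = 5.827301
  t = 9.0000: CF_t = 7.100000, DF = 0.800728, PV = 5.685171
  t = 10.0000: CF_t = 107.100000, DF = 0.781198, PV = 83.666349
Price P = sum_t PV_t = 140.259494
Convexity numerator sum_t t*(t + 1/m) * CF_t / (1+y/m)^(m*t + 2):
  t = 1.0000: term = 13.186112
  t = 2.0000: term = 38.593497
  t = 3.0000: term = 75.304385
  t = 4.0000: term = 122.446155
  t = 5.0000: term = 179.189495
  t = 6.0000: term = 244.746627
  t = 7.0000: term = 318.369597
  t = 8.0000: term = 399.348623
  t = 9.0000: term = 487.010516
  t = 10.0000: term = 8759.831882
Convexity = (1/P) * sum = 10638.026889 / 140.259494 = 75.845325


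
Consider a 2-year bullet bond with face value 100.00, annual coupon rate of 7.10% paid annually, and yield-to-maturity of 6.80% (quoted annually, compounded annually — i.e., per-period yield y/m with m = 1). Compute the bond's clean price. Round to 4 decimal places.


Answer: Price = 100.5439

Derivation:
Coupon per period c = face * coupon_rate / m = 7.100000
Periods per year m = 1; per-period yield y/m = 0.068000
Number of cashflows N = 2
Cashflows (t years, CF_t, discount factor 1/(1+y/m)^(m*t), PV):
  t = 1.0000: CF_t = 7.100000, DF = 0.936330, PV = 6.647940
  t = 2.0000: CF_t = 107.100000, DF = 0.876713, PV = 93.895973
Price P = sum_t PV_t = 100.543913


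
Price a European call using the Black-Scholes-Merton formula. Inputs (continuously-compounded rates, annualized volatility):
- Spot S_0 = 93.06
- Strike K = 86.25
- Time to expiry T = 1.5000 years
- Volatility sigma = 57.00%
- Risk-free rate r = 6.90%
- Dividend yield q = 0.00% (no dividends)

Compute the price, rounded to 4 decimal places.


Answer: Price = 31.6925

Derivation:
d1 = (ln(S/K) + (r - q + 0.5*sigma^2) * T) / (sigma * sqrt(T)) = 0.60616905
d2 = d1 - sigma * sqrt(T) = -0.09193552
exp(-rT) = 0.90167602; exp(-qT) = 1.00000000
C = S_0 * exp(-qT) * N(d1) - K * exp(-rT) * N(d2)
N(d1) = 0.72779875; N(d2) = 0.46337463
C = 93.0600 * 1.00000000 * 0.72779875 - 86.2500 * 0.90167602 * 0.46337463 = 31.6925


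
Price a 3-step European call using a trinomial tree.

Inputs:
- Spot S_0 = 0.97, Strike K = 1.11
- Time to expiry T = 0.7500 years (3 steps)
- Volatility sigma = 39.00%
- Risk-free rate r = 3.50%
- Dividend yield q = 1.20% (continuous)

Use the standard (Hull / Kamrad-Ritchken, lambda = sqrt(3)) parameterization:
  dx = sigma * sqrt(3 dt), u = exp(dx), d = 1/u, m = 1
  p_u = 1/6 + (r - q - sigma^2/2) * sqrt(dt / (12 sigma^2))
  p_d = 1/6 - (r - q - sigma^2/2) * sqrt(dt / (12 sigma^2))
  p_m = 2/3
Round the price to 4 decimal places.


Answer: Price = V(0,0) = 0.0890

Derivation:
dt = T/N = 0.250000; dx = sigma*sqrt(3*dt) = 0.337750
u = exp(dx) = 1.401790; d = 1/u = 0.713374
p_u = 0.147033, p_m = 0.666667, p_d = 0.186300
Discount per step: exp(-r*dt) = 0.991288
Stock lattice S(k, j) with j the centered position index:
  k=0: S(0,+0) = 0.9700
  k=1: S(1,-1) = 0.6920; S(1,+0) = 0.9700; S(1,+1) = 1.3597
  k=2: S(2,-2) = 0.4936; S(2,-1) = 0.6920; S(2,+0) = 0.9700; S(2,+1) = 1.3597; S(2,+2) = 1.9061
  k=3: S(3,-3) = 0.3521; S(3,-2) = 0.4936; S(3,-1) = 0.6920; S(3,+0) = 0.9700; S(3,+1) = 1.3597; S(3,+2) = 1.9061; S(3,+3) = 2.6719
Terminal payoffs V(N, j) = max(S_T - K, 0):
  V(3,-3) = 0.000000; V(3,-2) = 0.000000; V(3,-1) = 0.000000; V(3,+0) = 0.000000; V(3,+1) = 0.249736; V(3,+2) = 0.796064; V(3,+3) = 1.561902
Backward induction: V(k, j) = exp(-r*dt) * [p_u * V(k+1, j+1) + p_m * V(k+1, j) + p_d * V(k+1, j-1)]
  V(2,-2) = exp(-r*dt) * [p_u*0.000000 + p_m*0.000000 + p_d*0.000000] = 0.000000
  V(2,-1) = exp(-r*dt) * [p_u*0.000000 + p_m*0.000000 + p_d*0.000000] = 0.000000
  V(2,+0) = exp(-r*dt) * [p_u*0.249736 + p_m*0.000000 + p_d*0.000000] = 0.036400
  V(2,+1) = exp(-r*dt) * [p_u*0.796064 + p_m*0.249736 + p_d*0.000000] = 0.281068
  V(2,+2) = exp(-r*dt) * [p_u*1.561902 + p_m*0.796064 + p_d*0.249736] = 0.799857
  V(1,-1) = exp(-r*dt) * [p_u*0.036400 + p_m*0.000000 + p_d*0.000000] = 0.005305
  V(1,+0) = exp(-r*dt) * [p_u*0.281068 + p_m*0.036400 + p_d*0.000000] = 0.065021
  V(1,+1) = exp(-r*dt) * [p_u*0.799857 + p_m*0.281068 + p_d*0.036400] = 0.309050
  V(0,+0) = exp(-r*dt) * [p_u*0.309050 + p_m*0.065021 + p_d*0.005305] = 0.088994


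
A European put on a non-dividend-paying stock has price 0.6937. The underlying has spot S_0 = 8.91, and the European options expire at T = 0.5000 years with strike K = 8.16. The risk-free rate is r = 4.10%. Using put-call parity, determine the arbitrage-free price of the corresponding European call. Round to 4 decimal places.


Put-call parity: C - P = S_0 * exp(-qT) - K * exp(-rT).
S_0 * exp(-qT) = 8.9100 * 1.00000000 = 8.91000000
K * exp(-rT) = 8.1600 * 0.97970870 = 7.99442296
C = P + S*exp(-qT) - K*exp(-rT)
C = 0.6937 + 8.91000000 - 7.99442296 = 1.6093

Answer: Call price = 1.6093


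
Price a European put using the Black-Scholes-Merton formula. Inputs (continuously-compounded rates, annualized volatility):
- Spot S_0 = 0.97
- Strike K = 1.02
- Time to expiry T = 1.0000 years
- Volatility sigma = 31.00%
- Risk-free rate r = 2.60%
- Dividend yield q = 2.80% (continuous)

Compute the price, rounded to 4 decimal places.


d1 = (ln(S/K) + (r - q + 0.5*sigma^2) * T) / (sigma * sqrt(T)) = -0.01358656
d2 = d1 - sigma * sqrt(T) = -0.32358656
exp(-rT) = 0.97433509; exp(-qT) = 0.97238837
P = K * exp(-rT) * N(-d2) - S_0 * exp(-qT) * N(-d1)
N(-d1) = 0.50542009; N(-d2) = 0.62687447
P = 1.0200 * 0.97433509 * 0.62687447 - 0.9700 * 0.97238837 * 0.50542009 = 0.1463

Answer: Price = 0.1463


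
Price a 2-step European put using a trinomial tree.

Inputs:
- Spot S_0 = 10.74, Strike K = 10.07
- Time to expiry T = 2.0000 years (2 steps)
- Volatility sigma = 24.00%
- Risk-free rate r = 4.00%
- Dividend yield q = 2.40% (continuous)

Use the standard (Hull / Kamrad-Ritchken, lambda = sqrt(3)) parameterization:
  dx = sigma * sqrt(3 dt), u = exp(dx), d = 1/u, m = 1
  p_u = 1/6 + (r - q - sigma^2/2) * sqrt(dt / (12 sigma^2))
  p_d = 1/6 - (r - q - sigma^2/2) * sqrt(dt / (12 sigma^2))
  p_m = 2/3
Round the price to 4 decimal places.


dt = T/N = 1.000000; dx = sigma*sqrt(3*dt) = 0.415692
u = exp(dx) = 1.515419; d = 1/u = 0.659883
p_u = 0.151271, p_m = 0.666667, p_d = 0.182063
Discount per step: exp(-r*dt) = 0.960789
Stock lattice S(k, j) with j the centered position index:
  k=0: S(0,+0) = 10.7400
  k=1: S(1,-1) = 7.0871; S(1,+0) = 10.7400; S(1,+1) = 16.2756
  k=2: S(2,-2) = 4.6767; S(2,-1) = 7.0871; S(2,+0) = 10.7400; S(2,+1) = 16.2756; S(2,+2) = 24.6644
Terminal payoffs V(N, j) = max(K - S_T, 0):
  V(2,-2) = 5.393310; V(2,-1) = 2.982853; V(2,+0) = 0.000000; V(2,+1) = 0.000000; V(2,+2) = 0.000000
Backward induction: V(k, j) = exp(-r*dt) * [p_u * V(k+1, j+1) + p_m * V(k+1, j) + p_d * V(k+1, j-1)]
  V(1,-1) = exp(-r*dt) * [p_u*0.000000 + p_m*2.982853 + p_d*5.393310] = 2.854014
  V(1,+0) = exp(-r*dt) * [p_u*0.000000 + p_m*0.000000 + p_d*2.982853] = 0.521772
  V(1,+1) = exp(-r*dt) * [p_u*0.000000 + p_m*0.000000 + p_d*0.000000] = 0.000000
  V(0,+0) = exp(-r*dt) * [p_u*0.000000 + p_m*0.521772 + p_d*2.854014] = 0.833444

Answer: Price = V(0,0) = 0.8334


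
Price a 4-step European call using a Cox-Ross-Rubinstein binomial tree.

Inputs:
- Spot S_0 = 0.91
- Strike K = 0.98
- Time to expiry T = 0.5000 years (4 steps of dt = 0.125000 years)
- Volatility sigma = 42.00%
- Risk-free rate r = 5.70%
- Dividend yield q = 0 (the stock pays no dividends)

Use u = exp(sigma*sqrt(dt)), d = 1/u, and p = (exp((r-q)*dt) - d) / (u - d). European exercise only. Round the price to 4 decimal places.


dt = T/N = 0.125000
u = exp(sigma*sqrt(dt)) = 1.160084; d = 1/u = 0.862007
p = (exp((r-q)*dt) - d) / (u - d) = 0.486933
Discount per step: exp(-r*dt) = 0.992900
Stock lattice S(k, i) with i counting down-moves:
  k=0: S(0,0) = 0.9100
  k=1: S(1,0) = 1.0557; S(1,1) = 0.7844
  k=2: S(2,0) = 1.2247; S(2,1) = 0.9100; S(2,2) = 0.6762
  k=3: S(3,0) = 1.4207; S(3,1) = 1.0557; S(3,2) = 0.7844; S(3,3) = 0.5829
  k=4: S(4,0) = 1.6482; S(4,1) = 1.2247; S(4,2) = 0.9100; S(4,3) = 0.6762; S(4,4) = 0.5024
Terminal payoffs V(N, i) = max(S_T - K, 0):
  V(4,0) = 0.668159; V(4,1) = 0.244673; V(4,2) = 0.000000; V(4,3) = 0.000000; V(4,4) = 0.000000
Backward induction: V(k, i) = exp(-r*dt) * [p * V(k+1, i) + (1-p) * V(k+1, i+1)].
  V(3,0) = exp(-r*dt) * [p*0.668159 + (1-p)*0.244673] = 0.447682
  V(3,1) = exp(-r*dt) * [p*0.244673 + (1-p)*0.000000] = 0.118294
  V(3,2) = exp(-r*dt) * [p*0.000000 + (1-p)*0.000000] = 0.000000
  V(3,3) = exp(-r*dt) * [p*0.000000 + (1-p)*0.000000] = 0.000000
  V(2,0) = exp(-r*dt) * [p*0.447682 + (1-p)*0.118294] = 0.276705
  V(2,1) = exp(-r*dt) * [p*0.118294 + (1-p)*0.000000] = 0.057192
  V(2,2) = exp(-r*dt) * [p*0.000000 + (1-p)*0.000000] = 0.000000
  V(1,0) = exp(-r*dt) * [p*0.276705 + (1-p)*0.057192] = 0.162916
  V(1,1) = exp(-r*dt) * [p*0.057192 + (1-p)*0.000000] = 0.027651
  V(0,0) = exp(-r*dt) * [p*0.162916 + (1-p)*0.027651] = 0.092852

Answer: Price = V(0,0) = 0.0929


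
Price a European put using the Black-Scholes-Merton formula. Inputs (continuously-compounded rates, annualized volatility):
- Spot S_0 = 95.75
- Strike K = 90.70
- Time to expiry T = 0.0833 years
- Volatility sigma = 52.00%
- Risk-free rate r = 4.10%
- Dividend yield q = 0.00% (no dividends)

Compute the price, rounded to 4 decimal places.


Answer: Price = 3.2918

Derivation:
d1 = (ln(S/K) + (r - q + 0.5*sigma^2) * T) / (sigma * sqrt(T)) = 0.45882364
d2 = d1 - sigma * sqrt(T) = 0.30874259
exp(-rT) = 0.99659053; exp(-qT) = 1.00000000
P = K * exp(-rT) * N(-d2) - S_0 * exp(-qT) * N(-d1)
N(-d1) = 0.32318041; N(-d2) = 0.37875867
P = 90.7000 * 0.99659053 * 0.37875867 - 95.7500 * 1.00000000 * 0.32318041 = 3.2918


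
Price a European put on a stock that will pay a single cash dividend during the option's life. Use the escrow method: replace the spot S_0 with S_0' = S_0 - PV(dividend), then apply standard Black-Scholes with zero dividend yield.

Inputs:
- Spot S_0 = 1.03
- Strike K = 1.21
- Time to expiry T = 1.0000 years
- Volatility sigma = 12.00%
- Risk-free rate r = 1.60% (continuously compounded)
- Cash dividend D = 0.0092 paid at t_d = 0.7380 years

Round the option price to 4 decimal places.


PV(D) = D * exp(-r * t_d) = 0.0092 * 0.98826144 = 0.00909201
S_0' = S_0 - PV(D) = 1.0300 - 0.00909201 = 1.02090799
d1 = (ln(S_0'/K) + (r + sigma^2/2)*T) / (sigma*sqrt(T)) = -1.22273281
d2 = d1 - sigma*sqrt(T) = -1.34273281
exp(-rT) = 0.98412732
N(-d1) = 0.88928469; N(-d2) = 0.91032075
P = K * exp(-rT) * N(-d2) - S_0' * N(-d1) = 1.2100 * 0.98412732 * 0.91032075 - 1.02090799 * 0.88928469 = 0.1761

Answer: Price = 0.1761


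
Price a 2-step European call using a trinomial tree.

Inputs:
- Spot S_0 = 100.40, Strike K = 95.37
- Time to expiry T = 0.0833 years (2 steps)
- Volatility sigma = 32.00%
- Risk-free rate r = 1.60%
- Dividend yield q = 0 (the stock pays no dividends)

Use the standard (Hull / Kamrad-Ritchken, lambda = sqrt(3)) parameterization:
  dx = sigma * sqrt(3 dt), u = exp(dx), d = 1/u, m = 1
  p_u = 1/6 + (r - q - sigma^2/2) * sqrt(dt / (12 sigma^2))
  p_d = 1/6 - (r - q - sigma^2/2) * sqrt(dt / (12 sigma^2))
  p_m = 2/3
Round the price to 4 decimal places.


dt = T/N = 0.041650; dx = sigma*sqrt(3*dt) = 0.113114
u = exp(dx) = 1.119760; d = 1/u = 0.893048
p_u = 0.160186, p_m = 0.666667, p_d = 0.173147
Discount per step: exp(-r*dt) = 0.999334
Stock lattice S(k, j) with j the centered position index:
  k=0: S(0,+0) = 100.4000
  k=1: S(1,-1) = 89.6621; S(1,+0) = 100.4000; S(1,+1) = 112.4239
  k=2: S(2,-2) = 80.0726; S(2,-1) = 89.6621; S(2,+0) = 100.4000; S(2,+1) = 112.4239; S(2,+2) = 125.8878
Terminal payoffs V(N, j) = max(S_T - K, 0):
  V(2,-2) = 0.000000; V(2,-1) = 0.000000; V(2,+0) = 5.030000; V(2,+1) = 17.053913; V(2,+2) = 30.517811
Backward induction: V(k, j) = exp(-r*dt) * [p_u * V(k+1, j+1) + p_m * V(k+1, j) + p_d * V(k+1, j-1)]
  V(1,-1) = exp(-r*dt) * [p_u*5.030000 + p_m*0.000000 + p_d*0.000000] = 0.805200
  V(1,+0) = exp(-r*dt) * [p_u*17.053913 + p_m*5.030000 + p_d*0.000000] = 6.081080
  V(1,+1) = exp(-r*dt) * [p_u*30.517811 + p_m*17.053913 + p_d*5.030000] = 17.117325
  V(0,+0) = exp(-r*dt) * [p_u*17.117325 + p_m*6.081080 + p_d*0.805200] = 6.930810

Answer: Price = V(0,0) = 6.9308


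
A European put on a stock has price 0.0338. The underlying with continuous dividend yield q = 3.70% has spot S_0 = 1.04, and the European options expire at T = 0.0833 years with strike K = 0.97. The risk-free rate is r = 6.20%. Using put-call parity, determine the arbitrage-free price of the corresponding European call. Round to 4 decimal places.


Put-call parity: C - P = S_0 * exp(-qT) - K * exp(-rT).
S_0 * exp(-qT) = 1.0400 * 0.99692264 = 1.03679955
K * exp(-rT) = 0.9700 * 0.99484871 = 0.96500325
C = P + S*exp(-qT) - K*exp(-rT)
C = 0.0338 + 1.03679955 - 0.96500325 = 0.1056

Answer: Call price = 0.1056


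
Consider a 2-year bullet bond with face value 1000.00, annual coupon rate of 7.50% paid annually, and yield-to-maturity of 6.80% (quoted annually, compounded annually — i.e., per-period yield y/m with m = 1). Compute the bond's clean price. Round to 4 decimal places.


Coupon per period c = face * coupon_rate / m = 75.000000
Periods per year m = 1; per-period yield y/m = 0.068000
Number of cashflows N = 2
Cashflows (t years, CF_t, discount factor 1/(1+y/m)^(m*t), PV):
  t = 1.0000: CF_t = 75.000000, DF = 0.936330, PV = 70.224719
  t = 2.0000: CF_t = 1075.000000, DF = 0.876713, PV = 942.466580
Price P = sum_t PV_t = 1012.691299

Answer: Price = 1012.6913


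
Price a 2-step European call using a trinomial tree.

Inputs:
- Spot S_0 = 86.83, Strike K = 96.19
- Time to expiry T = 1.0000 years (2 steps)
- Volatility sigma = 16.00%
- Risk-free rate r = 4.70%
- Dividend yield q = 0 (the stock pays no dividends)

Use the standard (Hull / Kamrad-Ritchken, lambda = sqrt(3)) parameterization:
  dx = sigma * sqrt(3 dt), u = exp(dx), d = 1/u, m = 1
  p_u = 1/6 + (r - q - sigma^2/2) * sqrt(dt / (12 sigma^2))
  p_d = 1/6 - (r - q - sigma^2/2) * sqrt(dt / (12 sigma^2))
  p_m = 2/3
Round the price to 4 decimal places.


Answer: Price = V(0,0) = 3.8875

Derivation:
dt = T/N = 0.500000; dx = sigma*sqrt(3*dt) = 0.195959
u = exp(dx) = 1.216477; d = 1/u = 0.822046
p_u = 0.210298, p_m = 0.666667, p_d = 0.123035
Discount per step: exp(-r*dt) = 0.976774
Stock lattice S(k, j) with j the centered position index:
  k=0: S(0,+0) = 86.8300
  k=1: S(1,-1) = 71.3782; S(1,+0) = 86.8300; S(1,+1) = 105.6267
  k=2: S(2,-2) = 58.6762; S(2,-1) = 71.3782; S(2,+0) = 86.8300; S(2,+1) = 105.6267; S(2,+2) = 128.4925
Terminal payoffs V(N, j) = max(S_T - K, 0):
  V(2,-2) = 0.000000; V(2,-1) = 0.000000; V(2,+0) = 0.000000; V(2,+1) = 9.436719; V(2,+2) = 32.302501
Backward induction: V(k, j) = exp(-r*dt) * [p_u * V(k+1, j+1) + p_m * V(k+1, j) + p_d * V(k+1, j-1)]
  V(1,-1) = exp(-r*dt) * [p_u*0.000000 + p_m*0.000000 + p_d*0.000000] = 0.000000
  V(1,+0) = exp(-r*dt) * [p_u*9.436719 + p_m*0.000000 + p_d*0.000000] = 1.938432
  V(1,+1) = exp(-r*dt) * [p_u*32.302501 + p_m*9.436719 + p_d*0.000000] = 12.780408
  V(0,+0) = exp(-r*dt) * [p_u*12.780408 + p_m*1.938432 + p_d*0.000000] = 3.887546


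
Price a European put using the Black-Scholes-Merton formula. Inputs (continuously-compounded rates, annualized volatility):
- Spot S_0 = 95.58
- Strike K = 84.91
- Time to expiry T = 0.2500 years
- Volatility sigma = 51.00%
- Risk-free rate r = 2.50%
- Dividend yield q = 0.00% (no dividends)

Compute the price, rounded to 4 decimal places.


d1 = (ln(S/K) + (r - q + 0.5*sigma^2) * T) / (sigma * sqrt(T)) = 0.61621263
d2 = d1 - sigma * sqrt(T) = 0.36121263
exp(-rT) = 0.99376949; exp(-qT) = 1.00000000
P = K * exp(-rT) * N(-d2) - S_0 * exp(-qT) * N(-d1)
N(-d1) = 0.26887710; N(-d2) = 0.35897025
P = 84.9100 * 0.99376949 * 0.35897025 - 95.5800 * 1.00000000 * 0.26887710 = 4.5910

Answer: Price = 4.5910


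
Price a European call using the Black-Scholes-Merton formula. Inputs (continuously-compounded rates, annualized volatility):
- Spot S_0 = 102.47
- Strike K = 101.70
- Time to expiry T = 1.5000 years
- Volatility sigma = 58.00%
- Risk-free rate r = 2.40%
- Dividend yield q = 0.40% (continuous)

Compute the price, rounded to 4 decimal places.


d1 = (ln(S/K) + (r - q + 0.5*sigma^2) * T) / (sigma * sqrt(T)) = 0.40802695
d2 = d1 - sigma * sqrt(T) = -0.30232508
exp(-rT) = 0.96464029; exp(-qT) = 0.99401796
C = S_0 * exp(-qT) * N(d1) - K * exp(-rT) * N(d2)
N(d1) = 0.65837306; N(d2) = 0.38120213
C = 102.4700 * 0.99401796 * 0.65837306 - 101.7000 * 0.96464029 * 0.38120213 = 29.6625

Answer: Price = 29.6625


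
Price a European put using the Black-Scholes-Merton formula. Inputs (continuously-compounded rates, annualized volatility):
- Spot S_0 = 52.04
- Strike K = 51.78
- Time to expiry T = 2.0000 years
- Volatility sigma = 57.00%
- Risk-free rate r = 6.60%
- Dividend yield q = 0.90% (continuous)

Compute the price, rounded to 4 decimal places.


Answer: Price = 12.3928

Derivation:
d1 = (ln(S/K) + (r - q + 0.5*sigma^2) * T) / (sigma * sqrt(T)) = 0.55068568
d2 = d1 - sigma * sqrt(T) = -0.25541605
exp(-rT) = 0.87634100; exp(-qT) = 0.98216103
P = K * exp(-rT) * N(-d2) - S_0 * exp(-qT) * N(-d1)
N(-d1) = 0.29092458; N(-d2) = 0.60079911
P = 51.7800 * 0.87634100 * 0.60079911 - 52.0400 * 0.98216103 * 0.29092458 = 12.3928


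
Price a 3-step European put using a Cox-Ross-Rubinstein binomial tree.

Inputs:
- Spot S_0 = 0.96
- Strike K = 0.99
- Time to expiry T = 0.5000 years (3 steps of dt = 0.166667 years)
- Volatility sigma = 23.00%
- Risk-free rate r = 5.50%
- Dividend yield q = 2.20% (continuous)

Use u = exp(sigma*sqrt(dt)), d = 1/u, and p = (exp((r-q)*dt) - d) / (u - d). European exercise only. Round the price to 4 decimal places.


dt = T/N = 0.166667
u = exp(sigma*sqrt(dt)) = 1.098447; d = 1/u = 0.910376
p = (exp((r-q)*dt) - d) / (u - d) = 0.505868
Discount per step: exp(-r*dt) = 0.990875
Stock lattice S(k, i) with i counting down-moves:
  k=0: S(0,0) = 0.9600
  k=1: S(1,0) = 1.0545; S(1,1) = 0.8740
  k=2: S(2,0) = 1.1583; S(2,1) = 0.9600; S(2,2) = 0.7956
  k=3: S(3,0) = 1.2724; S(3,1) = 1.0545; S(3,2) = 0.8740; S(3,3) = 0.7243
Terminal payoffs V(N, i) = max(K - S_T, 0):
  V(3,0) = 0.000000; V(3,1) = 0.000000; V(3,2) = 0.116039; V(3,3) = 0.265674
Backward induction: V(k, i) = exp(-r*dt) * [p * V(k+1, i) + (1-p) * V(k+1, i+1)].
  V(2,0) = exp(-r*dt) * [p*0.000000 + (1-p)*0.000000] = 0.000000
  V(2,1) = exp(-r*dt) * [p*0.000000 + (1-p)*0.116039] = 0.056815
  V(2,2) = exp(-r*dt) * [p*0.116039 + (1-p)*0.265674] = 0.188245
  V(1,0) = exp(-r*dt) * [p*0.000000 + (1-p)*0.056815] = 0.027818
  V(1,1) = exp(-r*dt) * [p*0.056815 + (1-p)*0.188245] = 0.120648
  V(0,0) = exp(-r*dt) * [p*0.027818 + (1-p)*0.120648] = 0.073016

Answer: Price = V(0,0) = 0.0730


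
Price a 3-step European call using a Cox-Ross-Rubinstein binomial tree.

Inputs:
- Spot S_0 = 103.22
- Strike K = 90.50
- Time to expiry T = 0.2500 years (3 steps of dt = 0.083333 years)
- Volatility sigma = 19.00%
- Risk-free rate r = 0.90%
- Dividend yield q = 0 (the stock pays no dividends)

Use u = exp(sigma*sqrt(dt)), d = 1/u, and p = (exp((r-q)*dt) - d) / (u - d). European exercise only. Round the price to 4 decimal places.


dt = T/N = 0.083333
u = exp(sigma*sqrt(dt)) = 1.056380; d = 1/u = 0.946629
p = (exp((r-q)*dt) - d) / (u - d) = 0.493128
Discount per step: exp(-r*dt) = 0.999250
Stock lattice S(k, i) with i counting down-moves:
  k=0: S(0,0) = 103.2200
  k=1: S(1,0) = 109.0396; S(1,1) = 97.7110
  k=2: S(2,0) = 115.1873; S(2,1) = 103.2200; S(2,2) = 92.4961
  k=3: S(3,0) = 121.6816; S(3,1) = 109.0396; S(3,2) = 97.7110; S(3,3) = 87.5594
Terminal payoffs V(N, i) = max(S_T - K, 0):
  V(3,0) = 31.181559; V(3,1) = 18.539577; V(3,2) = 7.211021; V(3,3) = 0.000000
Backward induction: V(k, i) = exp(-r*dt) * [p * V(k+1, i) + (1-p) * V(k+1, i+1)].
  V(2,0) = exp(-r*dt) * [p*31.181559 + (1-p)*18.539577] = 24.755113
  V(2,1) = exp(-r*dt) * [p*18.539577 + (1-p)*7.211021] = 12.787850
  V(2,2) = exp(-r*dt) * [p*7.211021 + (1-p)*0.000000] = 3.553287
  V(1,0) = exp(-r*dt) * [p*24.755113 + (1-p)*12.787850] = 18.675225
  V(1,1) = exp(-r*dt) * [p*12.787850 + (1-p)*3.553287] = 8.101026
  V(0,0) = exp(-r*dt) * [p*18.675225 + (1-p)*8.101026] = 13.305472

Answer: Price = V(0,0) = 13.3055


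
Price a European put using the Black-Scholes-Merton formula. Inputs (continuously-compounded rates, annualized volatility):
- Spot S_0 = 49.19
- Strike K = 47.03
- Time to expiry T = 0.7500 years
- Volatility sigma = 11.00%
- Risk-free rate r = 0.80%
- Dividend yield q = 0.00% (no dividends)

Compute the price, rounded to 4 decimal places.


Answer: Price = 0.8556

Derivation:
d1 = (ln(S/K) + (r - q + 0.5*sigma^2) * T) / (sigma * sqrt(T)) = 0.58199169
d2 = d1 - sigma * sqrt(T) = 0.48672890
exp(-rT) = 0.99401796; exp(-qT) = 1.00000000
P = K * exp(-rT) * N(-d2) - S_0 * exp(-qT) * N(-d1)
N(-d1) = 0.28028614; N(-d2) = 0.31322523
P = 47.0300 * 0.99401796 * 0.31322523 - 49.1900 * 1.00000000 * 0.28028614 = 0.8556


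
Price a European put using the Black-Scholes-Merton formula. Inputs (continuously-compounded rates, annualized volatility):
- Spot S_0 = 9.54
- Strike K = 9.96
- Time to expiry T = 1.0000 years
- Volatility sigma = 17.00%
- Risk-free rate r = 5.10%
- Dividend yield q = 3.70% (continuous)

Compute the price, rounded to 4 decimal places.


Answer: Price = 0.7768

Derivation:
d1 = (ln(S/K) + (r - q + 0.5*sigma^2) * T) / (sigma * sqrt(T)) = -0.08607992
d2 = d1 - sigma * sqrt(T) = -0.25607992
exp(-rT) = 0.95027867; exp(-qT) = 0.96367614
P = K * exp(-rT) * N(-d2) - S_0 * exp(-qT) * N(-d1)
N(-d1) = 0.53429856; N(-d2) = 0.60105544
P = 9.9600 * 0.95027867 * 0.60105544 - 9.5400 * 0.96367614 * 0.53429856 = 0.7768


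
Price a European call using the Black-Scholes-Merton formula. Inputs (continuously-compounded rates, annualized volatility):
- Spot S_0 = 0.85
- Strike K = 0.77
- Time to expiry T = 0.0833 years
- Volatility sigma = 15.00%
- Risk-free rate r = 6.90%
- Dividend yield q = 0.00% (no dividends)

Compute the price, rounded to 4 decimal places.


Answer: Price = 0.0845

Derivation:
d1 = (ln(S/K) + (r - q + 0.5*sigma^2) * T) / (sigma * sqrt(T)) = 2.43761376
d2 = d1 - sigma * sqrt(T) = 2.39432115
exp(-rT) = 0.99426879; exp(-qT) = 1.00000000
C = S_0 * exp(-qT) * N(d1) - K * exp(-rT) * N(d2)
N(d1) = 0.99260772; N(d2) = 0.99167442
C = 0.8500 * 1.00000000 * 0.99260772 - 0.7700 * 0.99426879 * 0.99167442 = 0.0845


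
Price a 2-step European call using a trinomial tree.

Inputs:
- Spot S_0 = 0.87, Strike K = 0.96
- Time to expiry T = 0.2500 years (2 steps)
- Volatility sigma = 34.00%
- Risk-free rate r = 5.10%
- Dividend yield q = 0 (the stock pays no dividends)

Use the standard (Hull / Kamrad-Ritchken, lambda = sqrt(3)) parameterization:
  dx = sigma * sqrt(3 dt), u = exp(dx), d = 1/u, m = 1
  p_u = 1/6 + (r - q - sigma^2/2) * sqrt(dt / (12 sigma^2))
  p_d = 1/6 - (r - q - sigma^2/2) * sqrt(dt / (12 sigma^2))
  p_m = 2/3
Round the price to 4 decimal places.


Answer: Price = V(0,0) = 0.0338

Derivation:
dt = T/N = 0.125000; dx = sigma*sqrt(3*dt) = 0.208207
u = exp(dx) = 1.231468; d = 1/u = 0.812039
p_u = 0.164625, p_m = 0.666667, p_d = 0.168708
Discount per step: exp(-r*dt) = 0.993645
Stock lattice S(k, j) with j the centered position index:
  k=0: S(0,+0) = 0.8700
  k=1: S(1,-1) = 0.7065; S(1,+0) = 0.8700; S(1,+1) = 1.0714
  k=2: S(2,-2) = 0.5737; S(2,-1) = 0.7065; S(2,+0) = 0.8700; S(2,+1) = 1.0714; S(2,+2) = 1.3194
Terminal payoffs V(N, j) = max(S_T - K, 0):
  V(2,-2) = 0.000000; V(2,-1) = 0.000000; V(2,+0) = 0.000000; V(2,+1) = 0.111377; V(2,+2) = 0.359366
Backward induction: V(k, j) = exp(-r*dt) * [p_u * V(k+1, j+1) + p_m * V(k+1, j) + p_d * V(k+1, j-1)]
  V(1,-1) = exp(-r*dt) * [p_u*0.000000 + p_m*0.000000 + p_d*0.000000] = 0.000000
  V(1,+0) = exp(-r*dt) * [p_u*0.111377 + p_m*0.000000 + p_d*0.000000] = 0.018219
  V(1,+1) = exp(-r*dt) * [p_u*0.359366 + p_m*0.111377 + p_d*0.000000] = 0.132564
  V(0,+0) = exp(-r*dt) * [p_u*0.132564 + p_m*0.018219 + p_d*0.000000] = 0.033754


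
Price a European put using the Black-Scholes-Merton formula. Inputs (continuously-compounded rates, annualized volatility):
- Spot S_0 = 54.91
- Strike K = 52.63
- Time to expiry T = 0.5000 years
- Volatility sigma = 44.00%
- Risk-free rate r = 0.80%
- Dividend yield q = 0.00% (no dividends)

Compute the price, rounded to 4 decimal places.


Answer: Price = 5.4622

Derivation:
d1 = (ln(S/K) + (r - q + 0.5*sigma^2) * T) / (sigma * sqrt(T)) = 0.30472825
d2 = d1 - sigma * sqrt(T) = -0.00639873
exp(-rT) = 0.99600799; exp(-qT) = 1.00000000
P = K * exp(-rT) * N(-d2) - S_0 * exp(-qT) * N(-d1)
N(-d1) = 0.38028657; N(-d2) = 0.50255271
P = 52.6300 * 0.99600799 * 0.50255271 - 54.9100 * 1.00000000 * 0.38028657 = 5.4622


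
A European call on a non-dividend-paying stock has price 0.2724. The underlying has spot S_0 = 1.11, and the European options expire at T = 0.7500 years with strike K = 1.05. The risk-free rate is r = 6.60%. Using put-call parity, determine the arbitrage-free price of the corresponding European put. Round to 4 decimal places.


Answer: Put price = 0.1617

Derivation:
Put-call parity: C - P = S_0 * exp(-qT) - K * exp(-rT).
S_0 * exp(-qT) = 1.1100 * 1.00000000 = 1.11000000
K * exp(-rT) = 1.0500 * 0.95170516 = 0.99929042
P = C - S*exp(-qT) + K*exp(-rT)
P = 0.2724 - 1.11000000 + 0.99929042 = 0.1617


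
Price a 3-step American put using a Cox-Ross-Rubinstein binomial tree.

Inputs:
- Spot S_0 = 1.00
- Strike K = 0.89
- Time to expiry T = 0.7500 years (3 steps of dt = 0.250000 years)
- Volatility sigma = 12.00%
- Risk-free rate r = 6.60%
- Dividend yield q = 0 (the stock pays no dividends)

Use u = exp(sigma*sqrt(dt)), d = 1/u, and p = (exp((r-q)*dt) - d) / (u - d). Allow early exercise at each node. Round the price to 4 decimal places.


dt = T/N = 0.250000
u = exp(sigma*sqrt(dt)) = 1.061837; d = 1/u = 0.941765
p = (exp((r-q)*dt) - d) / (u - d) = 0.623562
Discount per step: exp(-r*dt) = 0.983635
Stock lattice S(k, i) with i counting down-moves:
  k=0: S(0,0) = 1.0000
  k=1: S(1,0) = 1.0618; S(1,1) = 0.9418
  k=2: S(2,0) = 1.1275; S(2,1) = 1.0000; S(2,2) = 0.8869
  k=3: S(3,0) = 1.1972; S(3,1) = 1.0618; S(3,2) = 0.9418; S(3,3) = 0.8353
Terminal payoffs V(N, i) = max(K - S_T, 0):
  V(3,0) = 0.000000; V(3,1) = 0.000000; V(3,2) = 0.000000; V(3,3) = 0.054730
Backward induction: V(k, i) = exp(-r*dt) * [p * V(k+1, i) + (1-p) * V(k+1, i+1)]; then take max(V_cont, immediate exercise) for American.
  V(2,0) = exp(-r*dt) * [p*0.000000 + (1-p)*0.000000] = 0.000000; exercise = 0.000000; V(2,0) = max -> 0.000000
  V(2,1) = exp(-r*dt) * [p*0.000000 + (1-p)*0.000000] = 0.000000; exercise = 0.000000; V(2,1) = max -> 0.000000
  V(2,2) = exp(-r*dt) * [p*0.000000 + (1-p)*0.054730] = 0.020265; exercise = 0.003080; V(2,2) = max -> 0.020265
  V(1,0) = exp(-r*dt) * [p*0.000000 + (1-p)*0.000000] = 0.000000; exercise = 0.000000; V(1,0) = max -> 0.000000
  V(1,1) = exp(-r*dt) * [p*0.000000 + (1-p)*0.020265] = 0.007504; exercise = 0.000000; V(1,1) = max -> 0.007504
  V(0,0) = exp(-r*dt) * [p*0.000000 + (1-p)*0.007504] = 0.002778; exercise = 0.000000; V(0,0) = max -> 0.002778

Answer: Price = V(0,0) = 0.0028


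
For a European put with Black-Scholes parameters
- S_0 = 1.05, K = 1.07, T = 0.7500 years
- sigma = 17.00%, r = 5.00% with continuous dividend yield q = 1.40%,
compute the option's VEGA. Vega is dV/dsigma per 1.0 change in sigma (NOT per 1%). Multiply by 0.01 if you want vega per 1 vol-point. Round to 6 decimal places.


Answer: Vega = 0.356012

Derivation:
d1 = 0.1288443096; d2 = -0.0183800090
phi(d1) = 0.3956445937; exp(-qT) = 0.9895549326; exp(-rT) = 0.9631944177
Vega = S * exp(-qT) * phi(d1) * sqrt(T) = 1.0500 * 0.9895549326 * 0.3956445937 * 0.8660254038 = 0.356012


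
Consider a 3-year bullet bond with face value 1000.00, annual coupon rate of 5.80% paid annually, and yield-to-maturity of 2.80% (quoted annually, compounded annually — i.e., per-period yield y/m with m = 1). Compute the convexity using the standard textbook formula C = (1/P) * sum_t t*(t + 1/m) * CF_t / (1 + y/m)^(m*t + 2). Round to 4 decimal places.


Answer: Convexity = 10.5761

Derivation:
Coupon per period c = face * coupon_rate / m = 58.000000
Periods per year m = 1; per-period yield y/m = 0.028000
Number of cashflows N = 3
Cashflows (t years, CF_t, discount factor 1/(1+y/m)^(m*t), PV):
  t = 1.0000: CF_t = 58.000000, DF = 0.972763, PV = 56.420233
  t = 2.0000: CF_t = 58.000000, DF = 0.946267, PV = 54.883496
  t = 3.0000: CF_t = 1058.000000, DF = 0.920493, PV = 973.881966
Price P = sum_t PV_t = 1085.185695
Convexity numerator sum_t t*(t + 1/m) * CF_t / (1+y/m)^(m*t + 2):
  t = 1.0000: term = 106.777229
  t = 2.0000: term = 311.606699
  t = 3.0000: term = 11058.630326
Convexity = (1/P) * sum = 11477.014253 / 1085.185695 = 10.576083
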